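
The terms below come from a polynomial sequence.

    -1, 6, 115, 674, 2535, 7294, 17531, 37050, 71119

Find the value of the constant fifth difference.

240

First differences: 7, 109, 559, 1861, 4759, 10237, 19519, 34069
Second differences: 102, 450, 1302, 2898, 5478, 9282, 14550
Third differences: 348, 852, 1596, 2580, 3804, 5268
Fourth differences: 504, 744, 984, 1224, 1464
Fifth differences: 240, 240, 240, 240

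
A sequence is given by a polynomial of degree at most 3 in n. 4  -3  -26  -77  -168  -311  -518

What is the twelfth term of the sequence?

-2933

D1: -7, -23, -51, -91, -143, -207
D2: -16, -28, -40, -52, -64
D3: -12, -12, -12, -12
Third differences constant at -12.
-64 − 12 = -76;  -207 − 76 = -283;  -518 − 283 = -801
-76 − 12 = -88;  -283 − 88 = -371;  -801 − 371 = -1172
-88 − 12 = -100;  -371 − 100 = -471;  -1172 − 471 = -1643
-100 − 12 = -112;  -471 − 112 = -583;  -1643 − 583 = -2226
-112 − 12 = -124;  -583 − 124 = -707;  -2226 − 707 = -2933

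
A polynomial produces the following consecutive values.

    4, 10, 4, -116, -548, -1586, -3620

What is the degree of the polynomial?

6, -6, -120, -432, -1038, -2034
-12, -114, -312, -606, -996
-102, -198, -294, -390
-96, -96, -96
The fourth differences are constant, so the polynomial has degree 4.

4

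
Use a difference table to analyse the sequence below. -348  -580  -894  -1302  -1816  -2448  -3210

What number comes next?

Δ: -232, -314, -408, -514, -632, -762
Δ²: -82, -94, -106, -118, -130
Δ³: -12, -12, -12, -12
Constant third difference = -12, so extend:
-130 − 12 = -142;  -762 − 142 = -904;  -3210 − 904 = -4114

-4114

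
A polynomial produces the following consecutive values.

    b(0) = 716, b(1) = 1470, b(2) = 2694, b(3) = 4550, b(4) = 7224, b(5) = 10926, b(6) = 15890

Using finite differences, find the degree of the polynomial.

4

D1: 754, 1224, 1856, 2674, 3702, 4964
D2: 470, 632, 818, 1028, 1262
D3: 162, 186, 210, 234
D4: 24, 24, 24
The fourth differences are constant, so the polynomial has degree 4.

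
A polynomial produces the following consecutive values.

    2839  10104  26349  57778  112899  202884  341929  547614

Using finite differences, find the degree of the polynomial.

D1: 7265, 16245, 31429, 55121, 89985, 139045, 205685
D2: 8980, 15184, 23692, 34864, 49060, 66640
D3: 6204, 8508, 11172, 14196, 17580
D4: 2304, 2664, 3024, 3384
D5: 360, 360, 360
The fifth differences are constant, so the polynomial has degree 5.

5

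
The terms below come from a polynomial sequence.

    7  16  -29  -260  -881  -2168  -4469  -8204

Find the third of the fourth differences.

-72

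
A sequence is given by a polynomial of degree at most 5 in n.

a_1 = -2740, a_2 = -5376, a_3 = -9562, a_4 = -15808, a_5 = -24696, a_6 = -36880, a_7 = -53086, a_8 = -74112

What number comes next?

First differences: -2636  -4186  -6246  -8888  -12184  -16206  -21026
Second differences: -1550  -2060  -2642  -3296  -4022  -4820
Third differences: -510  -582  -654  -726  -798
Fourth differences: -72  -72  -72  -72
Fourth differences constant at -72.
-798 − 72 = -870;  -4820 − 870 = -5690;  -21026 − 5690 = -26716;  -74112 − 26716 = -100828

-100828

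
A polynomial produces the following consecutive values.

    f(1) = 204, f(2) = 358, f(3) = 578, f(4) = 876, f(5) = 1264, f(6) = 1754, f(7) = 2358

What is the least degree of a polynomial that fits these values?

3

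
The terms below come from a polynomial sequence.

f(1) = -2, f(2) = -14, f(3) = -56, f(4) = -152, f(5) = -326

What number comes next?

-602

Δ: -12, -42, -96, -174
Δ²: -30, -54, -78
Δ³: -24, -24
The third differences are constant (-24).
-78 − 24 = -102;  -174 − 102 = -276;  -326 − 276 = -602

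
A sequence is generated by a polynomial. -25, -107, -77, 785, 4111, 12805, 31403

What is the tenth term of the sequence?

224021

-82 , 30 , 862 , 3326 , 8694 , 18598
112 , 832 , 2464 , 5368 , 9904
720 , 1632 , 2904 , 4536
912 , 1272 , 1632
360 , 360
Fifth differences constant at 360.
1632 + 360 = 1992;  4536 + 1992 = 6528;  9904 + 6528 = 16432;  18598 + 16432 = 35030;  31403 + 35030 = 66433
1992 + 360 = 2352;  6528 + 2352 = 8880;  16432 + 8880 = 25312;  35030 + 25312 = 60342;  66433 + 60342 = 126775
2352 + 360 = 2712;  8880 + 2712 = 11592;  25312 + 11592 = 36904;  60342 + 36904 = 97246;  126775 + 97246 = 224021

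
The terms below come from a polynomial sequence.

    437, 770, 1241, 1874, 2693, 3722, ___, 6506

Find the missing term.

4985

Using the first 6 terms:
Δ: 333, 471, 633, 819, 1029
Δ²: 138, 162, 186, 210
Δ³: 24, 24, 24
Constant third difference = 24.
Extend forward: 210 + 24 = 234;  1029 + 234 = 1263;  3722 + 1263 = 4985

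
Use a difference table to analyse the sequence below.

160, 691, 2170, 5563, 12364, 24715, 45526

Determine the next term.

First differences: 531 , 1479 , 3393 , 6801 , 12351 , 20811
Second differences: 948 , 1914 , 3408 , 5550 , 8460
Third differences: 966 , 1494 , 2142 , 2910
Fourth differences: 528 , 648 , 768
Fifth differences: 120 , 120
Constant fifth difference = 120, so extend:
768 + 120 = 888;  2910 + 888 = 3798;  8460 + 3798 = 12258;  20811 + 12258 = 33069;  45526 + 33069 = 78595

78595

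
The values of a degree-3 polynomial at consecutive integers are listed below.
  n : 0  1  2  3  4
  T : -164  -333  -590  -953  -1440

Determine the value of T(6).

First differences: -169, -257, -363, -487
Second differences: -88, -106, -124
Third differences: -18, -18
The third differences are constant (-18).
-124 − 18 = -142;  -487 − 142 = -629;  -1440 − 629 = -2069
-142 − 18 = -160;  -629 − 160 = -789;  -2069 − 789 = -2858

-2858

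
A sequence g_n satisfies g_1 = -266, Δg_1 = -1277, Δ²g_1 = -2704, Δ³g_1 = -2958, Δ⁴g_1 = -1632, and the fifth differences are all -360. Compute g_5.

-35062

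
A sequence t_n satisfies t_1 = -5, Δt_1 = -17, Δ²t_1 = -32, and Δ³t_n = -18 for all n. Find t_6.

Build the table forward from the leading diagonal:
Δ³: -18  -18  -18  -18  -18  -18
Δ²: -32  -50  -68  -86  -104  -122
Δ: -17  -49  -99  -167  -253  -357
t: -5  -22  -71  -170  -337  -590

-590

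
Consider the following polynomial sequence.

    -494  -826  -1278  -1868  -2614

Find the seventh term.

Δ: -332, -452, -590, -746
Δ²: -120, -138, -156
Δ³: -18, -18
The third differences are constant (-18).
-156 − 18 = -174;  -746 − 174 = -920;  -2614 − 920 = -3534
-174 − 18 = -192;  -920 − 192 = -1112;  -3534 − 1112 = -4646

-4646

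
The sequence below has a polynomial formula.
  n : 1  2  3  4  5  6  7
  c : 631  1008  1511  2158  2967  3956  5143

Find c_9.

8183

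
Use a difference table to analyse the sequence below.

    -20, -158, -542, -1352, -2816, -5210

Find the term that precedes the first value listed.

4

First differences: -138, -384, -810, -1464, -2394
Second differences: -246, -426, -654, -930
Third differences: -180, -228, -276
Fourth differences: -48, -48
The fourth differences are constant at -48.
Work back: -180 + 48 = -132;  -246 + 132 = -114;  -138 + 114 = -24;  -20 + 24 = 4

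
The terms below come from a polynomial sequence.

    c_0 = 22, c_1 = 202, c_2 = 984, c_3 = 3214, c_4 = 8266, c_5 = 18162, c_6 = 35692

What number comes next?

First differences: 180 , 782 , 2230 , 5052 , 9896 , 17530
Second differences: 602 , 1448 , 2822 , 4844 , 7634
Third differences: 846 , 1374 , 2022 , 2790
Fourth differences: 528 , 648 , 768
Fifth differences: 120 , 120
The fifth differences are constant (120).
768 + 120 = 888;  2790 + 888 = 3678;  7634 + 3678 = 11312;  17530 + 11312 = 28842;  35692 + 28842 = 64534

64534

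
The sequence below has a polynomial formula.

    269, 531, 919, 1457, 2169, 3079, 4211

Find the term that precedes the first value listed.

109

Δ: 262, 388, 538, 712, 910, 1132
Δ²: 126, 150, 174, 198, 222
Δ³: 24, 24, 24, 24
The third differences are constant at 24.
Work back: 126 − 24 = 102;  262 − 102 = 160;  269 − 160 = 109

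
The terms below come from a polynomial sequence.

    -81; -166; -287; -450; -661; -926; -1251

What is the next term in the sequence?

-1642

Δ: -85, -121, -163, -211, -265, -325
Δ²: -36, -42, -48, -54, -60
Δ³: -6, -6, -6, -6
The third differences are constant (-6).
-60 − 6 = -66;  -325 − 66 = -391;  -1251 − 391 = -1642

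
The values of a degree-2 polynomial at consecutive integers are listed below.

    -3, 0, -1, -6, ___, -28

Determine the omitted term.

-15

Using the first 4 terms:
First differences: 3  -1  -5
Second differences: -4  -4
Constant second difference = -4.
Extend forward: -5 − 4 = -9;  -6 − 9 = -15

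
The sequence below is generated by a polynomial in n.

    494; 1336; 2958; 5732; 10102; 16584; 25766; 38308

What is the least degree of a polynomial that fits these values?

Δ: 842, 1622, 2774, 4370, 6482, 9182, 12542
Δ²: 780, 1152, 1596, 2112, 2700, 3360
Δ³: 372, 444, 516, 588, 660
Δ⁴: 72, 72, 72, 72
The fourth differences are constant, so the polynomial has degree 4.

4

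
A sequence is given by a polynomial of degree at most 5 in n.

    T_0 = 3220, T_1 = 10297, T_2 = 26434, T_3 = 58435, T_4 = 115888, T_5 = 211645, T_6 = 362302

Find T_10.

2003770

Δ: 7077  16137  32001  57453  95757  150657
Δ²: 9060  15864  25452  38304  54900
Δ³: 6804  9588  12852  16596
Δ⁴: 2784  3264  3744
Δ⁵: 480  480
Fifth differences constant at 480.
3744 + 480 = 4224;  16596 + 4224 = 20820;  54900 + 20820 = 75720;  150657 + 75720 = 226377;  362302 + 226377 = 588679
4224 + 480 = 4704;  20820 + 4704 = 25524;  75720 + 25524 = 101244;  226377 + 101244 = 327621;  588679 + 327621 = 916300
4704 + 480 = 5184;  25524 + 5184 = 30708;  101244 + 30708 = 131952;  327621 + 131952 = 459573;  916300 + 459573 = 1375873
5184 + 480 = 5664;  30708 + 5664 = 36372;  131952 + 36372 = 168324;  459573 + 168324 = 627897;  1375873 + 627897 = 2003770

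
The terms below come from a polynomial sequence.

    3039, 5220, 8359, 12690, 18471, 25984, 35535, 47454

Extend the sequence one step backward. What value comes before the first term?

1606

Δ: 2181  3139  4331  5781  7513  9551  11919
Δ²: 958  1192  1450  1732  2038  2368
Δ³: 234  258  282  306  330
Δ⁴: 24  24  24  24
The fourth differences are constant at 24.
Work back: 234 − 24 = 210;  958 − 210 = 748;  2181 − 748 = 1433;  3039 − 1433 = 1606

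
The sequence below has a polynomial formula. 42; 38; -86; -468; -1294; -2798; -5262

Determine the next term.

Δ: -4 , -124 , -382 , -826 , -1504 , -2464
Δ²: -120 , -258 , -444 , -678 , -960
Δ³: -138 , -186 , -234 , -282
Δ⁴: -48 , -48 , -48
The fourth differences are constant (-48).
-282 − 48 = -330;  -960 − 330 = -1290;  -2464 − 1290 = -3754;  -5262 − 3754 = -9016

-9016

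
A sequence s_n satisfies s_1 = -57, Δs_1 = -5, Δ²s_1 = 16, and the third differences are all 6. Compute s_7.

Build the table forward from the leading diagonal:
D3: 6, 6, 6, 6, 6, 6, 6
D2: 16, 22, 28, 34, 40, 46, 52
D1: -5, 11, 33, 61, 95, 135, 181
s: -57, -62, -51, -18, 43, 138, 273

273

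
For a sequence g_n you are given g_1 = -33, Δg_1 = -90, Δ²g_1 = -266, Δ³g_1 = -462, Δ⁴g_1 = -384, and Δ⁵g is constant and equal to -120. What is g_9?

-67673

Build the table forward from the leading diagonal:
D5: -120, -120, -120, -120, -120, -120, -120, -120, -120
D4: -384, -504, -624, -744, -864, -984, -1104, -1224, -1344
D3: -462, -846, -1350, -1974, -2718, -3582, -4566, -5670, -6894
D2: -266, -728, -1574, -2924, -4898, -7616, -11198, -15764, -21434
D1: -90, -356, -1084, -2658, -5582, -10480, -18096, -29294, -45058
g: -33, -123, -479, -1563, -4221, -9803, -20283, -38379, -67673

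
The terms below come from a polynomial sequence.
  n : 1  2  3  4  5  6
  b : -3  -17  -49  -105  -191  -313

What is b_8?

-689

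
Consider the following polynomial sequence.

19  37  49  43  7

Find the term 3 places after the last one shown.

-401

Δ: 18 , 12 , -6 , -36
Δ²: -6 , -18 , -30
Δ³: -12 , -12
The third differences are constant (-12).
-30 − 12 = -42;  -36 − 42 = -78;  7 − 78 = -71
-42 − 12 = -54;  -78 − 54 = -132;  -71 − 132 = -203
-54 − 12 = -66;  -132 − 66 = -198;  -203 − 198 = -401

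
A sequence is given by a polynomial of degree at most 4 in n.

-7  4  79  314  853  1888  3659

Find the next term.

11 , 75 , 235 , 539 , 1035 , 1771
64 , 160 , 304 , 496 , 736
96 , 144 , 192 , 240
48 , 48 , 48
Fourth differences constant at 48.
240 + 48 = 288;  736 + 288 = 1024;  1771 + 1024 = 2795;  3659 + 2795 = 6454

6454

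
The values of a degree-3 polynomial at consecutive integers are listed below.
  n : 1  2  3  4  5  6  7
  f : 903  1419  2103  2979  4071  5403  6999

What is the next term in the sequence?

Δ: 516 , 684 , 876 , 1092 , 1332 , 1596
Δ²: 168 , 192 , 216 , 240 , 264
Δ³: 24 , 24 , 24 , 24
The third differences are constant (24).
264 + 24 = 288;  1596 + 288 = 1884;  6999 + 1884 = 8883

8883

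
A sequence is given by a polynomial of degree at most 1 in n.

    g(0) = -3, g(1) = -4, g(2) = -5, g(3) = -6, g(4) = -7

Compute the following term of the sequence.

D1: -1  -1  -1  -1
The first differences are constant (-1).
-7 − 1 = -8

-8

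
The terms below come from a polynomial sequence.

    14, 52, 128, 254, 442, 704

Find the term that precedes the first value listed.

First differences: 38  76  126  188  262
Second differences: 38  50  62  74
Third differences: 12  12  12
The third differences are constant at 12.
Work back: 38 − 12 = 26;  38 − 26 = 12;  14 − 12 = 2

2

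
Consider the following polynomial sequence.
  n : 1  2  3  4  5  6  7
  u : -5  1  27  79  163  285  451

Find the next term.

First differences: 6, 26, 52, 84, 122, 166
Second differences: 20, 26, 32, 38, 44
Third differences: 6, 6, 6, 6
The third differences are constant (6).
44 + 6 = 50;  166 + 50 = 216;  451 + 216 = 667

667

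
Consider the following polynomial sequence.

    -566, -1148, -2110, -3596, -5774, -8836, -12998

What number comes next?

-18500

D1: -582, -962, -1486, -2178, -3062, -4162
D2: -380, -524, -692, -884, -1100
D3: -144, -168, -192, -216
D4: -24, -24, -24
The fourth differences are constant (-24).
-216 − 24 = -240;  -1100 − 240 = -1340;  -4162 − 1340 = -5502;  -12998 − 5502 = -18500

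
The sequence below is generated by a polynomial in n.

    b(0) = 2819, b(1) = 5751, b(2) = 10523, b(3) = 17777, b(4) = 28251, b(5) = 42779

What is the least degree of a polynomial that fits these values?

4

2932, 4772, 7254, 10474, 14528
1840, 2482, 3220, 4054
642, 738, 834
96, 96
The fourth differences are constant, so the polynomial has degree 4.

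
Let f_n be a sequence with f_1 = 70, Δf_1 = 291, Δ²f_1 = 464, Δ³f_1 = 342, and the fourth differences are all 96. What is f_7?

17056

Build the table forward from the leading diagonal:
Fourth differences: 96, 96, 96, 96, 96, 96, 96
Third differences: 342, 438, 534, 630, 726, 822, 918
Second differences: 464, 806, 1244, 1778, 2408, 3134, 3956
First differences: 291, 755, 1561, 2805, 4583, 6991, 10125
f: 70, 361, 1116, 2677, 5482, 10065, 17056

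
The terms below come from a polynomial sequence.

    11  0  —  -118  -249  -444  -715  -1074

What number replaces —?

-39

Using the last 5 terms:
Δ: -131  -195  -271  -359
Δ²: -64  -76  -88
Δ³: -12  -12
Constant third difference = -12.
Extend backward: -64 + 12 = -52;  -131 + 52 = -79;  -118 + 79 = -39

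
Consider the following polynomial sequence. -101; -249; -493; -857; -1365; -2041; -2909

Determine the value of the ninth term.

-5317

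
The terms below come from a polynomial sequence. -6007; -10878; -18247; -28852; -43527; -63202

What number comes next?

-4871  -7369  -10605  -14675  -19675
-2498  -3236  -4070  -5000
-738  -834  -930
-96  -96
Fourth differences constant at -96.
-930 − 96 = -1026;  -5000 − 1026 = -6026;  -19675 − 6026 = -25701;  -63202 − 25701 = -88903

-88903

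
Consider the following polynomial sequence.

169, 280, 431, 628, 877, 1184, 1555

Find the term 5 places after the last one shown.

4580

D1: 111 , 151 , 197 , 249 , 307 , 371
D2: 40 , 46 , 52 , 58 , 64
D3: 6 , 6 , 6 , 6
The third differences are constant (6).
64 + 6 = 70;  371 + 70 = 441;  1555 + 441 = 1996
70 + 6 = 76;  441 + 76 = 517;  1996 + 517 = 2513
76 + 6 = 82;  517 + 82 = 599;  2513 + 599 = 3112
82 + 6 = 88;  599 + 88 = 687;  3112 + 687 = 3799
88 + 6 = 94;  687 + 94 = 781;  3799 + 781 = 4580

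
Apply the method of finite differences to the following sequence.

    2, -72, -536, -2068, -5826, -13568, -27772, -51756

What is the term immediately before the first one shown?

First differences: -74  -464  -1532  -3758  -7742  -14204  -23984
Second differences: -390  -1068  -2226  -3984  -6462  -9780
Third differences: -678  -1158  -1758  -2478  -3318
Fourth differences: -480  -600  -720  -840
Fifth differences: -120  -120  -120
The fifth differences are constant at -120.
Work back: -480 + 120 = -360;  -678 + 360 = -318;  -390 + 318 = -72;  -74 + 72 = -2;  2 + 2 = 4

4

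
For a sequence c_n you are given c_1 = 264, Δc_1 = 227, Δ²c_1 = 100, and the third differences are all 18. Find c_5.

Build the table forward from the leading diagonal:
Δ³: 18, 18, 18, 18, 18
Δ²: 100, 118, 136, 154, 172
Δ: 227, 327, 445, 581, 735
c: 264, 491, 818, 1263, 1844

1844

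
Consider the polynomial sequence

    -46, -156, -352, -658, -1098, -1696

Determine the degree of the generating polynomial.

3

Δ: -110, -196, -306, -440, -598
Δ²: -86, -110, -134, -158
Δ³: -24, -24, -24
The third differences are constant, so the polynomial has degree 3.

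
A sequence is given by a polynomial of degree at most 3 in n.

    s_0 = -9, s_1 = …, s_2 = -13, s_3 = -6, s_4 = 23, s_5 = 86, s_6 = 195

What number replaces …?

-10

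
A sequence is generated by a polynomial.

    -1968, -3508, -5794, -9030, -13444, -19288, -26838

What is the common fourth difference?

-24

Δ: -1540, -2286, -3236, -4414, -5844, -7550
Δ²: -746, -950, -1178, -1430, -1706
Δ³: -204, -228, -252, -276
Δ⁴: -24, -24, -24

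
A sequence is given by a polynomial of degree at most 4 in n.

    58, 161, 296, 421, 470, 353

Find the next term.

-44

103 , 135 , 125 , 49 , -117
32 , -10 , -76 , -166
-42 , -66 , -90
-24 , -24
Fourth differences constant at -24.
-90 − 24 = -114;  -166 − 114 = -280;  -117 − 280 = -397;  353 − 397 = -44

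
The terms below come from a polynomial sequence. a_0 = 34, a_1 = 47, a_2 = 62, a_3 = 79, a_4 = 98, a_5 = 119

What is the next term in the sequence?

142

First differences: 13  15  17  19  21
Second differences: 2  2  2  2
Second differences constant at 2.
21 + 2 = 23;  119 + 23 = 142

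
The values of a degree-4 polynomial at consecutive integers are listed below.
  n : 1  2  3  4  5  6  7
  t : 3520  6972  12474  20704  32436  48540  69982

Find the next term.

97824

Δ: 3452 , 5502 , 8230 , 11732 , 16104 , 21442
Δ²: 2050 , 2728 , 3502 , 4372 , 5338
Δ³: 678 , 774 , 870 , 966
Δ⁴: 96 , 96 , 96
The fourth differences are constant (96).
966 + 96 = 1062;  5338 + 1062 = 6400;  21442 + 6400 = 27842;  69982 + 27842 = 97824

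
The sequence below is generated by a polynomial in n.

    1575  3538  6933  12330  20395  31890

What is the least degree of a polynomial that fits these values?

D1: 1963, 3395, 5397, 8065, 11495
D2: 1432, 2002, 2668, 3430
D3: 570, 666, 762
D4: 96, 96
The fourth differences are constant, so the polynomial has degree 4.

4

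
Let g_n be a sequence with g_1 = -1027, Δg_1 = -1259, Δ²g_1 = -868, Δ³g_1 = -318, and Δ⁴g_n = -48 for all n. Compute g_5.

Build the table forward from the leading diagonal:
Δ⁴: -48  -48  -48  -48  -48
Δ³: -318  -366  -414  -462  -510
Δ²: -868  -1186  -1552  -1966  -2428
Δ: -1259  -2127  -3313  -4865  -6831
g: -1027  -2286  -4413  -7726  -12591

-12591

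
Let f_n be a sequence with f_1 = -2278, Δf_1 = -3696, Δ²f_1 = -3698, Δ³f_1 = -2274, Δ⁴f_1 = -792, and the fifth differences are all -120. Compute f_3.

-13368

Build the table forward from the leading diagonal:
D5: -120, -120, -120
D4: -792, -912, -1032
D3: -2274, -3066, -3978
D2: -3698, -5972, -9038
D1: -3696, -7394, -13366
f: -2278, -5974, -13368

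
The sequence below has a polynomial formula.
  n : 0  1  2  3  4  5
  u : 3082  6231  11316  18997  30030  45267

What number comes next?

65656

First differences: 3149  5085  7681  11033  15237
Second differences: 1936  2596  3352  4204
Third differences: 660  756  852
Fourth differences: 96  96
The fourth differences are constant (96).
852 + 96 = 948;  4204 + 948 = 5152;  15237 + 5152 = 20389;  45267 + 20389 = 65656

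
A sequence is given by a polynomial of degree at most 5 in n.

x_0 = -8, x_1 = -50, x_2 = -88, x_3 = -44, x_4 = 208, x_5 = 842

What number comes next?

2080

-42  -38  44  252  634
4  82  208  382
78  126  174
48  48
Fourth differences constant at 48.
174 + 48 = 222;  382 + 222 = 604;  634 + 604 = 1238;  842 + 1238 = 2080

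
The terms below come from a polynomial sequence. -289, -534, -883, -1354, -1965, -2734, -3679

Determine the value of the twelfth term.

First differences: -245, -349, -471, -611, -769, -945
Second differences: -104, -122, -140, -158, -176
Third differences: -18, -18, -18, -18
Constant third difference = -18, so extend:
-176 − 18 = -194;  -945 − 194 = -1139;  -3679 − 1139 = -4818
-194 − 18 = -212;  -1139 − 212 = -1351;  -4818 − 1351 = -6169
-212 − 18 = -230;  -1351 − 230 = -1581;  -6169 − 1581 = -7750
-230 − 18 = -248;  -1581 − 248 = -1829;  -7750 − 1829 = -9579
-248 − 18 = -266;  -1829 − 266 = -2095;  -9579 − 2095 = -11674

-11674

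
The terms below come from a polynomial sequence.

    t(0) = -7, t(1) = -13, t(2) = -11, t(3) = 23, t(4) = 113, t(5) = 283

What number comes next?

-6 , 2 , 34 , 90 , 170
8 , 32 , 56 , 80
24 , 24 , 24
The third differences are constant (24).
80 + 24 = 104;  170 + 104 = 274;  283 + 274 = 557

557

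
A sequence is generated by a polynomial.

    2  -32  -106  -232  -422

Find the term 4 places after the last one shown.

First differences: -34, -74, -126, -190
Second differences: -40, -52, -64
Third differences: -12, -12
Constant third difference = -12, so extend:
-64 − 12 = -76;  -190 − 76 = -266;  -422 − 266 = -688
-76 − 12 = -88;  -266 − 88 = -354;  -688 − 354 = -1042
-88 − 12 = -100;  -354 − 100 = -454;  -1042 − 454 = -1496
-100 − 12 = -112;  -454 − 112 = -566;  -1496 − 566 = -2062

-2062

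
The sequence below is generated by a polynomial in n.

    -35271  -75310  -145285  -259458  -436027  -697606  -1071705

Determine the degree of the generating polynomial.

5

Δ: -40039, -69975, -114173, -176569, -261579, -374099
Δ²: -29936, -44198, -62396, -85010, -112520
Δ³: -14262, -18198, -22614, -27510
Δ⁴: -3936, -4416, -4896
Δ⁵: -480, -480
The fifth differences are constant, so the polynomial has degree 5.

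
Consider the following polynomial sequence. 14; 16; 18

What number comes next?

20

D1: 2, 2
The first differences are constant (2).
18 + 2 = 20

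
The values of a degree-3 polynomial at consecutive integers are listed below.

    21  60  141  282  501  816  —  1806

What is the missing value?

1245

Using the first 6 terms:
39  81  141  219  315
42  60  78  96
18  18  18
Constant third difference = 18.
Extend forward: 96 + 18 = 114;  315 + 114 = 429;  816 + 429 = 1245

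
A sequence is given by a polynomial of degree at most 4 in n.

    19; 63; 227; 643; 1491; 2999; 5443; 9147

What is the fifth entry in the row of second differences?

First differences: 44, 164, 416, 848, 1508, 2444, 3704
Second differences: 120, 252, 432, 660, 936, 1260
Third differences: 132, 180, 228, 276, 324
Fourth differences: 48, 48, 48, 48

936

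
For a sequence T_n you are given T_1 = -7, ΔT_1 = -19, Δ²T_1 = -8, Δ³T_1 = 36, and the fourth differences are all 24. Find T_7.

839

Build the table forward from the leading diagonal:
Fourth differences: 24, 24, 24, 24, 24, 24, 24
Third differences: 36, 60, 84, 108, 132, 156, 180
Second differences: -8, 28, 88, 172, 280, 412, 568
First differences: -19, -27, 1, 89, 261, 541, 953
T: -7, -26, -53, -52, 37, 298, 839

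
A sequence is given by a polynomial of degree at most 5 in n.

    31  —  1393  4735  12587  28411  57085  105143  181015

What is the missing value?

275

Using the last 7 terms:
D1: 3342  7852  15824  28674  48058  75872
D2: 4510  7972  12850  19384  27814
D3: 3462  4878  6534  8430
D4: 1416  1656  1896
D5: 240  240
Constant fifth difference = 240.
Extend backward: 1416 − 240 = 1176;  3462 − 1176 = 2286;  4510 − 2286 = 2224;  3342 − 2224 = 1118;  1393 − 1118 = 275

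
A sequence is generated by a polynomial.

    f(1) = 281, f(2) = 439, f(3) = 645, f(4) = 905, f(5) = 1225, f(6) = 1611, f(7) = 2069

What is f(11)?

158 , 206 , 260 , 320 , 386 , 458
48 , 54 , 60 , 66 , 72
6 , 6 , 6 , 6
Constant third difference = 6, so extend:
72 + 6 = 78;  458 + 78 = 536;  2069 + 536 = 2605
78 + 6 = 84;  536 + 84 = 620;  2605 + 620 = 3225
84 + 6 = 90;  620 + 90 = 710;  3225 + 710 = 3935
90 + 6 = 96;  710 + 96 = 806;  3935 + 806 = 4741

4741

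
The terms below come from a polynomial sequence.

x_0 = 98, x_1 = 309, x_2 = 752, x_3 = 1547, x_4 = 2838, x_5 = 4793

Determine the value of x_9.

211  443  795  1291  1955
232  352  496  664
120  144  168
24  24
The fourth differences are constant (24).
168 + 24 = 192;  664 + 192 = 856;  1955 + 856 = 2811;  4793 + 2811 = 7604
192 + 24 = 216;  856 + 216 = 1072;  2811 + 1072 = 3883;  7604 + 3883 = 11487
216 + 24 = 240;  1072 + 240 = 1312;  3883 + 1312 = 5195;  11487 + 5195 = 16682
240 + 24 = 264;  1312 + 264 = 1576;  5195 + 1576 = 6771;  16682 + 6771 = 23453

23453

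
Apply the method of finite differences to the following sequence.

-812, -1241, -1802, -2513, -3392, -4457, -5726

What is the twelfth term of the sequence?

-15761

-429 , -561 , -711 , -879 , -1065 , -1269
-132 , -150 , -168 , -186 , -204
-18 , -18 , -18 , -18
Third differences constant at -18.
-204 − 18 = -222;  -1269 − 222 = -1491;  -5726 − 1491 = -7217
-222 − 18 = -240;  -1491 − 240 = -1731;  -7217 − 1731 = -8948
-240 − 18 = -258;  -1731 − 258 = -1989;  -8948 − 1989 = -10937
-258 − 18 = -276;  -1989 − 276 = -2265;  -10937 − 2265 = -13202
-276 − 18 = -294;  -2265 − 294 = -2559;  -13202 − 2559 = -15761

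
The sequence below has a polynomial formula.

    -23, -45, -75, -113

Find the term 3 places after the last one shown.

-275

First differences: -22  -30  -38
Second differences: -8  -8
Constant second difference = -8, so extend:
-38 − 8 = -46;  -113 − 46 = -159
-46 − 8 = -54;  -159 − 54 = -213
-54 − 8 = -62;  -213 − 62 = -275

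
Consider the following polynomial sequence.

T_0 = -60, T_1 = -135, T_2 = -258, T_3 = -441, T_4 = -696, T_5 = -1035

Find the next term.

D1: -75 , -123 , -183 , -255 , -339
D2: -48 , -60 , -72 , -84
D3: -12 , -12 , -12
Third differences constant at -12.
-84 − 12 = -96;  -339 − 96 = -435;  -1035 − 435 = -1470

-1470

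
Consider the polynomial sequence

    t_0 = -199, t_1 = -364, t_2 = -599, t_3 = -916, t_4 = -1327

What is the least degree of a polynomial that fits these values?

First differences: -165, -235, -317, -411
Second differences: -70, -82, -94
Third differences: -12, -12
The third differences are constant, so the polynomial has degree 3.

3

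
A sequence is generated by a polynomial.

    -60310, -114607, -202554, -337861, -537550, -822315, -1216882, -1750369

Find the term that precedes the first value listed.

-28905

First differences: -54297  -87947  -135307  -199689  -284765  -394567  -533487
Second differences: -33650  -47360  -64382  -85076  -109802  -138920
Third differences: -13710  -17022  -20694  -24726  -29118
Fourth differences: -3312  -3672  -4032  -4392
Fifth differences: -360  -360  -360
The fifth differences are constant at -360.
Work back: -3312 + 360 = -2952;  -13710 + 2952 = -10758;  -33650 + 10758 = -22892;  -54297 + 22892 = -31405;  -60310 + 31405 = -28905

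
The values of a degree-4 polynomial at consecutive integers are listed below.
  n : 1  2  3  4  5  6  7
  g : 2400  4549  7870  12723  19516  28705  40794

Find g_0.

Δ: 2149  3321  4853  6793  9189  12089
Δ²: 1172  1532  1940  2396  2900
Δ³: 360  408  456  504
Δ⁴: 48  48  48
The fourth differences are constant at 48.
Work back: 360 − 48 = 312;  1172 − 312 = 860;  2149 − 860 = 1289;  2400 − 1289 = 1111

1111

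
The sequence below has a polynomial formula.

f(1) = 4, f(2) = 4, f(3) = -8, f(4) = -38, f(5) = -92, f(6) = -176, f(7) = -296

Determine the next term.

-458

Δ: 0  -12  -30  -54  -84  -120
Δ²: -12  -18  -24  -30  -36
Δ³: -6  -6  -6  -6
Third differences constant at -6.
-36 − 6 = -42;  -120 − 42 = -162;  -296 − 162 = -458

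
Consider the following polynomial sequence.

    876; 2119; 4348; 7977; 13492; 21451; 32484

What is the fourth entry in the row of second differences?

Δ: 1243, 2229, 3629, 5515, 7959, 11033
Δ²: 986, 1400, 1886, 2444, 3074
Δ³: 414, 486, 558, 630
Δ⁴: 72, 72, 72

2444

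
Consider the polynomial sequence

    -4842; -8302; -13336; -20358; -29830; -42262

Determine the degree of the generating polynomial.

4

First differences: -3460, -5034, -7022, -9472, -12432
Second differences: -1574, -1988, -2450, -2960
Third differences: -414, -462, -510
Fourth differences: -48, -48
The fourth differences are constant, so the polynomial has degree 4.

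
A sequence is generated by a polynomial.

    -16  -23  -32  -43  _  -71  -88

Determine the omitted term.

-56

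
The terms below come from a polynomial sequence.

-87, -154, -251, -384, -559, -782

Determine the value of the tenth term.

-67, -97, -133, -175, -223
-30, -36, -42, -48
-6, -6, -6
Constant third difference = -6, so extend:
-48 − 6 = -54;  -223 − 54 = -277;  -782 − 277 = -1059
-54 − 6 = -60;  -277 − 60 = -337;  -1059 − 337 = -1396
-60 − 6 = -66;  -337 − 66 = -403;  -1396 − 403 = -1799
-66 − 6 = -72;  -403 − 72 = -475;  -1799 − 475 = -2274

-2274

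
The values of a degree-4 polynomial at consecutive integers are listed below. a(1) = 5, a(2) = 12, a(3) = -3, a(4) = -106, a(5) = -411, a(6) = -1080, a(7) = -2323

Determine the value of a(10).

-12316

First differences: 7, -15, -103, -305, -669, -1243
Second differences: -22, -88, -202, -364, -574
Third differences: -66, -114, -162, -210
Fourth differences: -48, -48, -48
Constant fourth difference = -48, so extend:
-210 − 48 = -258;  -574 − 258 = -832;  -1243 − 832 = -2075;  -2323 − 2075 = -4398
-258 − 48 = -306;  -832 − 306 = -1138;  -2075 − 1138 = -3213;  -4398 − 3213 = -7611
-306 − 48 = -354;  -1138 − 354 = -1492;  -3213 − 1492 = -4705;  -7611 − 4705 = -12316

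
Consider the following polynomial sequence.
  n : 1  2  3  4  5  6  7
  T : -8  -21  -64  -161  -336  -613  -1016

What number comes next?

-1569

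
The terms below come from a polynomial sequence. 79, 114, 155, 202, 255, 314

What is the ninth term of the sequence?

527

D1: 35, 41, 47, 53, 59
D2: 6, 6, 6, 6
The second differences are constant (6).
59 + 6 = 65;  314 + 65 = 379
65 + 6 = 71;  379 + 71 = 450
71 + 6 = 77;  450 + 77 = 527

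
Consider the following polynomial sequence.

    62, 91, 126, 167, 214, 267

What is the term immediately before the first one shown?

Δ: 29, 35, 41, 47, 53
Δ²: 6, 6, 6, 6
The second differences are constant at 6.
Work back: 29 − 6 = 23;  62 − 23 = 39

39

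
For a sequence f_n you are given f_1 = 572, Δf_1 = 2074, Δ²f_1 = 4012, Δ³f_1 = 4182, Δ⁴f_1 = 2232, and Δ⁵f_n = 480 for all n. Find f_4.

Build the table forward from the leading diagonal:
D5: 480  480  480  480
D4: 2232  2712  3192  3672
D3: 4182  6414  9126  12318
D2: 4012  8194  14608  23734
D1: 2074  6086  14280  28888
f: 572  2646  8732  23012

23012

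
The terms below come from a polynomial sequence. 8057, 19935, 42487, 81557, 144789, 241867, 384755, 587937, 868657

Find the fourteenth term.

4262307

Δ: 11878, 22552, 39070, 63232, 97078, 142888, 203182, 280720
Δ²: 10674, 16518, 24162, 33846, 45810, 60294, 77538
Δ³: 5844, 7644, 9684, 11964, 14484, 17244
Δ⁴: 1800, 2040, 2280, 2520, 2760
Δ⁵: 240, 240, 240, 240
Constant fifth difference = 240, so extend:
2760 + 240 = 3000;  17244 + 3000 = 20244;  77538 + 20244 = 97782;  280720 + 97782 = 378502;  868657 + 378502 = 1247159
3000 + 240 = 3240;  20244 + 3240 = 23484;  97782 + 23484 = 121266;  378502 + 121266 = 499768;  1247159 + 499768 = 1746927
3240 + 240 = 3480;  23484 + 3480 = 26964;  121266 + 26964 = 148230;  499768 + 148230 = 647998;  1746927 + 647998 = 2394925
3480 + 240 = 3720;  26964 + 3720 = 30684;  148230 + 30684 = 178914;  647998 + 178914 = 826912;  2394925 + 826912 = 3221837
3720 + 240 = 3960;  30684 + 3960 = 34644;  178914 + 34644 = 213558;  826912 + 213558 = 1040470;  3221837 + 1040470 = 4262307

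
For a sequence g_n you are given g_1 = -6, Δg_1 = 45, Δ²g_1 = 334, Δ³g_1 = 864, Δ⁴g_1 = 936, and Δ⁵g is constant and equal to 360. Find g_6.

Build the table forward from the leading diagonal:
D5: 360, 360, 360, 360, 360, 360
D4: 936, 1296, 1656, 2016, 2376, 2736
D3: 864, 1800, 3096, 4752, 6768, 9144
D2: 334, 1198, 2998, 6094, 10846, 17614
D1: 45, 379, 1577, 4575, 10669, 21515
g: -6, 39, 418, 1995, 6570, 17239

17239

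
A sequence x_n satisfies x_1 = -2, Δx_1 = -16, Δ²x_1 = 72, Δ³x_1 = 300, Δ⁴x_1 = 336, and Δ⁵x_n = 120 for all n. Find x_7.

Build the table forward from the leading diagonal:
Δ⁵: 120, 120, 120, 120, 120, 120, 120
Δ⁴: 336, 456, 576, 696, 816, 936, 1056
Δ³: 300, 636, 1092, 1668, 2364, 3180, 4116
Δ²: 72, 372, 1008, 2100, 3768, 6132, 9312
Δ: -16, 56, 428, 1436, 3536, 7304, 13436
x: -2, -18, 38, 466, 1902, 5438, 12742

12742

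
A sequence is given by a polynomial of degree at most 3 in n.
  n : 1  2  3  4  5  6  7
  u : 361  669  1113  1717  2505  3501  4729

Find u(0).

308, 444, 604, 788, 996, 1228
136, 160, 184, 208, 232
24, 24, 24, 24
The third differences are constant at 24.
Work back: 136 − 24 = 112;  308 − 112 = 196;  361 − 196 = 165

165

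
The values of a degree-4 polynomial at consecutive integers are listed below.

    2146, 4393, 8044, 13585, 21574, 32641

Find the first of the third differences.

D1: 2247, 3651, 5541, 7989, 11067
D2: 1404, 1890, 2448, 3078
D3: 486, 558, 630
D4: 72, 72

486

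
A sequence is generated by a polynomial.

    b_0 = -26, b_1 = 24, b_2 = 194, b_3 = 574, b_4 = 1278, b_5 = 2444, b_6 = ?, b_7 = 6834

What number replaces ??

4234

Using the first 6 terms:
50, 170, 380, 704, 1166
120, 210, 324, 462
90, 114, 138
24, 24
Constant fourth difference = 24.
Extend forward: 138 + 24 = 162;  462 + 162 = 624;  1166 + 624 = 1790;  2444 + 1790 = 4234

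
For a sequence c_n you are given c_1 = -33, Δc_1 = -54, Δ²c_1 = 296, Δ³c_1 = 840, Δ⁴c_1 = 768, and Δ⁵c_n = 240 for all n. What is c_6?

Build the table forward from the leading diagonal:
Fifth differences: 240  240  240  240  240  240
Fourth differences: 768  1008  1248  1488  1728  1968
Third differences: 840  1608  2616  3864  5352  7080
Second differences: 296  1136  2744  5360  9224  14576
First differences: -54  242  1378  4122  9482  18706
c: -33  -87  155  1533  5655  15137

15137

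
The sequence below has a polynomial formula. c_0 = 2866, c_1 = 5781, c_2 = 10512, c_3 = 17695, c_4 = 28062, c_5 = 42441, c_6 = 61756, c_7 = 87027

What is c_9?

159997

First differences: 2915, 4731, 7183, 10367, 14379, 19315, 25271
Second differences: 1816, 2452, 3184, 4012, 4936, 5956
Third differences: 636, 732, 828, 924, 1020
Fourth differences: 96, 96, 96, 96
Constant fourth difference = 96, so extend:
1020 + 96 = 1116;  5956 + 1116 = 7072;  25271 + 7072 = 32343;  87027 + 32343 = 119370
1116 + 96 = 1212;  7072 + 1212 = 8284;  32343 + 8284 = 40627;  119370 + 40627 = 159997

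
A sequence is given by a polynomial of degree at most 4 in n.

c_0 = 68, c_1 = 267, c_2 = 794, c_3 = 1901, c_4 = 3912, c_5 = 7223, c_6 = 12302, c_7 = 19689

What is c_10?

First differences: 199, 527, 1107, 2011, 3311, 5079, 7387
Second differences: 328, 580, 904, 1300, 1768, 2308
Third differences: 252, 324, 396, 468, 540
Fourth differences: 72, 72, 72, 72
Fourth differences constant at 72.
540 + 72 = 612;  2308 + 612 = 2920;  7387 + 2920 = 10307;  19689 + 10307 = 29996
612 + 72 = 684;  2920 + 684 = 3604;  10307 + 3604 = 13911;  29996 + 13911 = 43907
684 + 72 = 756;  3604 + 756 = 4360;  13911 + 4360 = 18271;  43907 + 18271 = 62178

62178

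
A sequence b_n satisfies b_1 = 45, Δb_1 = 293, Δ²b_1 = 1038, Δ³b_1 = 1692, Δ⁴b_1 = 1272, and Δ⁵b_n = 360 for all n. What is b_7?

72453

Build the table forward from the leading diagonal:
Δ⁵: 360  360  360  360  360  360  360
Δ⁴: 1272  1632  1992  2352  2712  3072  3432
Δ³: 1692  2964  4596  6588  8940  11652  14724
Δ²: 1038  2730  5694  10290  16878  25818  37470
Δ: 293  1331  4061  9755  20045  36923  62741
b: 45  338  1669  5730  15485  35530  72453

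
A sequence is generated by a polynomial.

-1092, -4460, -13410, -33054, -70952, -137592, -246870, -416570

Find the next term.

-668844

Δ: -3368 , -8950 , -19644 , -37898 , -66640 , -109278 , -169700
Δ²: -5582 , -10694 , -18254 , -28742 , -42638 , -60422
Δ³: -5112 , -7560 , -10488 , -13896 , -17784
Δ⁴: -2448 , -2928 , -3408 , -3888
Δ⁵: -480 , -480 , -480
Constant fifth difference = -480, so extend:
-3888 − 480 = -4368;  -17784 − 4368 = -22152;  -60422 − 22152 = -82574;  -169700 − 82574 = -252274;  -416570 − 252274 = -668844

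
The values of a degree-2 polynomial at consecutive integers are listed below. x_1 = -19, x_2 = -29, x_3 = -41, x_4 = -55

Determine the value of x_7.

-10, -12, -14
-2, -2
The second differences are constant (-2).
-14 − 2 = -16;  -55 − 16 = -71
-16 − 2 = -18;  -71 − 18 = -89
-18 − 2 = -20;  -89 − 20 = -109

-109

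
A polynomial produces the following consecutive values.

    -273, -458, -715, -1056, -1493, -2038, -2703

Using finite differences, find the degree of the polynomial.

Δ: -185, -257, -341, -437, -545, -665
Δ²: -72, -84, -96, -108, -120
Δ³: -12, -12, -12, -12
The third differences are constant, so the polynomial has degree 3.

3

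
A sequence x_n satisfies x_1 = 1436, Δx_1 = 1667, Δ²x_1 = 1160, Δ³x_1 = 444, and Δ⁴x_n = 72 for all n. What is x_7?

38798

Build the table forward from the leading diagonal:
Fourth differences: 72, 72, 72, 72, 72, 72, 72
Third differences: 444, 516, 588, 660, 732, 804, 876
Second differences: 1160, 1604, 2120, 2708, 3368, 4100, 4904
First differences: 1667, 2827, 4431, 6551, 9259, 12627, 16727
x: 1436, 3103, 5930, 10361, 16912, 26171, 38798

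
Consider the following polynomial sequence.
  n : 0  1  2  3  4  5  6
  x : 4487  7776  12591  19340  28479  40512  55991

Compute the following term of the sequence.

75516

3289  4815  6749  9139  12033  15479
1526  1934  2390  2894  3446
408  456  504  552
48  48  48
Fourth differences constant at 48.
552 + 48 = 600;  3446 + 600 = 4046;  15479 + 4046 = 19525;  55991 + 19525 = 75516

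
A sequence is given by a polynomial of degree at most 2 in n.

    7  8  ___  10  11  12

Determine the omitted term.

Using the last 3 terms:
Δ: 1  1
Constant first difference = 1.
Extend backward: 10 − 1 = 9

9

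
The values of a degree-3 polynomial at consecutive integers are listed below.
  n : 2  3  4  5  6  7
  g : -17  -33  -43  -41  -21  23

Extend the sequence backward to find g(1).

-1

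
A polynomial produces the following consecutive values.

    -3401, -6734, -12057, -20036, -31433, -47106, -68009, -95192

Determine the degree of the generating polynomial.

4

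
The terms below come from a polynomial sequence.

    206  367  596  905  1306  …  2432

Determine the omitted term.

1811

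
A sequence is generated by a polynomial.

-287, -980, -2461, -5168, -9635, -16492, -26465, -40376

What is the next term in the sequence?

D1: -693  -1481  -2707  -4467  -6857  -9973  -13911
D2: -788  -1226  -1760  -2390  -3116  -3938
D3: -438  -534  -630  -726  -822
D4: -96  -96  -96  -96
The fourth differences are constant (-96).
-822 − 96 = -918;  -3938 − 918 = -4856;  -13911 − 4856 = -18767;  -40376 − 18767 = -59143

-59143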